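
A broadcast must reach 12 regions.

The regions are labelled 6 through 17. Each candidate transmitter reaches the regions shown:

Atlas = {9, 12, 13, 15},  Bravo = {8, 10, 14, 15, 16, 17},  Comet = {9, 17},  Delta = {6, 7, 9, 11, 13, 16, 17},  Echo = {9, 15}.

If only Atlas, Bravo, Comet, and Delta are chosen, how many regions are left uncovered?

0

Union of Atlas, Bravo, Comet, Delta = {6, 7, 8, 9, 10, 11, 12, 13, 14, 15, 16, 17} — that's every region, so 0 are uncovered.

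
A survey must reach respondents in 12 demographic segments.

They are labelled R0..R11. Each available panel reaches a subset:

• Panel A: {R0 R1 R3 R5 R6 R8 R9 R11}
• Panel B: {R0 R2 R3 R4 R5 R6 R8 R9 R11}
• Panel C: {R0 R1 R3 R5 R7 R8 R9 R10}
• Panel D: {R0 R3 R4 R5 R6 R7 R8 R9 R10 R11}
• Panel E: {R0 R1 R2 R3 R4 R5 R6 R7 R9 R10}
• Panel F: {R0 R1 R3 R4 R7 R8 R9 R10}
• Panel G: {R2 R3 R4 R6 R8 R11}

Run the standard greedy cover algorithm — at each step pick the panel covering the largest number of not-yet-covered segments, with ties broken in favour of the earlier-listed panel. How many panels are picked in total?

Greedy: pick D (covers 10 new) → pick E (covers 2 new). Total picks: 2.

2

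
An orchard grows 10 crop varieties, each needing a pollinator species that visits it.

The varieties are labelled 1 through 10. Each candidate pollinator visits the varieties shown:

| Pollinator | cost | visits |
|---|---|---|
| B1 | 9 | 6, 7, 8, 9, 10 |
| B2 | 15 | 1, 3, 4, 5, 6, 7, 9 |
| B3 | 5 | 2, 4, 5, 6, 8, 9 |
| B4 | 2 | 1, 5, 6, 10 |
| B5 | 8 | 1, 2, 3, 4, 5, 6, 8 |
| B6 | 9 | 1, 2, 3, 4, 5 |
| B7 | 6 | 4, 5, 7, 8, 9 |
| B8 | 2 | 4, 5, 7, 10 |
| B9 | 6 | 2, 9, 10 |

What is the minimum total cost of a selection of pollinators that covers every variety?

15

B3, B5, B8 together cover every variety (B3 ∪ B5 ∪ B8 = {1, 2, 3, 4, 5, 6, 7, 8, 9, 10}); total cost 5 + 8 + 2 = 15.
The greedy pick B4, B8, B3, B5 costs 17; no covering selection beats 15.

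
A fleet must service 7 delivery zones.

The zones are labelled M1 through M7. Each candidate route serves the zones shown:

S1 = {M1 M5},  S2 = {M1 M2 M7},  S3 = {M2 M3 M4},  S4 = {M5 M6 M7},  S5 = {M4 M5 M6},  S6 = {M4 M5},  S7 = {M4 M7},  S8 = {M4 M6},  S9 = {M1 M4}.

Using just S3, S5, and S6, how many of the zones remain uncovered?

Union of S3, S5, S6 = {M2, M3, M4, M5, M6}.
Not covered: M1, M7 — 2 zones.

2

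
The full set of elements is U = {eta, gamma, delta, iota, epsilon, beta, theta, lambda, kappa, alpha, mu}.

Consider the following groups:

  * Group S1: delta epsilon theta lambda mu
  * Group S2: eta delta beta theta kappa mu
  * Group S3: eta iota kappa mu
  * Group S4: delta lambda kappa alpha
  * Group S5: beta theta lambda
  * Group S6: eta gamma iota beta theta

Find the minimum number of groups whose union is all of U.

S1 and S4 and S6 together: S1 ∪ S4 ∪ S6 = {eta, gamma, delta, iota, epsilon, beta, theta, lambda, kappa, alpha, mu} — every element is covered.
Only S6 contains gamma, so S6 is forced; the remaining 6 elements need at least 2 more groups (each remaining group adds at most 4) — so at least 3 groups are needed, and 3 is optimal.

3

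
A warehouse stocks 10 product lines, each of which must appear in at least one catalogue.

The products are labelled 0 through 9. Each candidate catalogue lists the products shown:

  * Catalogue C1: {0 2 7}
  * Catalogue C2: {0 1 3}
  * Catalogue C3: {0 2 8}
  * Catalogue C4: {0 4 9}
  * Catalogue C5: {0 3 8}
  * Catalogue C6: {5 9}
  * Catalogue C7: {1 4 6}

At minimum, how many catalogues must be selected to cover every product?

4

Take {C1, C5, C6, C7}. Their union is {0, 1, 2, 3, 4, 5, 6, 7, 8, 9}, which is all 10 products.
Each catalogue has at most 3 products, and 3·3 = 9 < 10 — so at least 4 catalogues are needed, and 4 is optimal.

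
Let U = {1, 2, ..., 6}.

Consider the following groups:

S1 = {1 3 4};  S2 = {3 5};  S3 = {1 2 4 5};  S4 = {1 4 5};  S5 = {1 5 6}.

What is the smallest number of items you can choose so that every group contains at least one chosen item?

2

H = {3, 5} meets every group (each contains at least one member of H), and |H| = 2.
No single item lies in every group, so at least 2 are needed and 2 is optimal.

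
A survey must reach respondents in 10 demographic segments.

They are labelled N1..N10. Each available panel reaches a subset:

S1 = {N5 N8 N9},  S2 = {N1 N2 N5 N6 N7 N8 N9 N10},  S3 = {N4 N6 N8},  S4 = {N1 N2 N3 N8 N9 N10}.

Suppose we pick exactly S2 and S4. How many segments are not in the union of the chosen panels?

1

Union of S2, S4 = {N1, N2, N3, N5, N6, N7, N8, N9, N10}.
Not covered: N4 — 1 segment.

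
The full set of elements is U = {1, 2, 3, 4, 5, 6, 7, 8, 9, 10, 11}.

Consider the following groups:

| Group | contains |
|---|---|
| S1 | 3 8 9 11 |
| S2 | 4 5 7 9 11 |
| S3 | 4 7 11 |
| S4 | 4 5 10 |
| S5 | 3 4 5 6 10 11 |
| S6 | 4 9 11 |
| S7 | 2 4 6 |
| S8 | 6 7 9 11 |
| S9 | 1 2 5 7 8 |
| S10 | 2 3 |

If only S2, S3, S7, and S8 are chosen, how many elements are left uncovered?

4

Union of S2, S3, S7, S8 = {2, 4, 5, 6, 7, 9, 11}.
Not covered: 1, 3, 8, 10 — 4 elements.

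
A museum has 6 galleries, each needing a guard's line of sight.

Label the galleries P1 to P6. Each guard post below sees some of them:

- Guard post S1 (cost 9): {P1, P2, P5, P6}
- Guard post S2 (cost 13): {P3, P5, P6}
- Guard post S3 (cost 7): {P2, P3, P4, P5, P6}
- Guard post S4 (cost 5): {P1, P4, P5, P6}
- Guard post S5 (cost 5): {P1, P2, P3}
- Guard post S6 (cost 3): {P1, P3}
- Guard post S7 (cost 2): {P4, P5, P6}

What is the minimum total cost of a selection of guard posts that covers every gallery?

7

S5, S7 together cover every gallery (S5 ∪ S7 = {P1, P2, P3, P4, P5, P6}); total cost 5 + 2 = 7.
The greedy pick S7, S6, S5 costs 10; no covering selection beats 7.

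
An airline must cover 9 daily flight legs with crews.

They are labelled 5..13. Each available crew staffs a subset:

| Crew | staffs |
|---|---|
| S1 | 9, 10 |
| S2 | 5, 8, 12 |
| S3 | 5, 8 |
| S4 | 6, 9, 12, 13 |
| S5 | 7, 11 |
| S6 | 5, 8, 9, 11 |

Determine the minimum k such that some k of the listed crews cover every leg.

Take {S1, S3, S4, S5}. Their union is {5, 6, 7, 8, 9, 10, 11, 12, 13}, which is all 9 legs.
Only S1 contains 10, so S1 is forced; the remaining 7 legs need at least 3 more crews (each remaining crew adds at most 3) — so at least 4 crews are needed, and 4 is optimal.

4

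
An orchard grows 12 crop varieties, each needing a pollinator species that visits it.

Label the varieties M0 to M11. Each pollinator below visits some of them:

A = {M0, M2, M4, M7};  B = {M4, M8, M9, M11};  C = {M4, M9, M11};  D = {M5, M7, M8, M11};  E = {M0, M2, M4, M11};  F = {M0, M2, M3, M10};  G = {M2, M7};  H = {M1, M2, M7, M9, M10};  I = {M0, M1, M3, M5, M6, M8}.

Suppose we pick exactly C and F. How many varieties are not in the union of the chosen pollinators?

5

Union of C, F = {M0, M2, M3, M4, M9, M10, M11}.
Not covered: M1, M5, M6, M7, M8 — 5 varieties.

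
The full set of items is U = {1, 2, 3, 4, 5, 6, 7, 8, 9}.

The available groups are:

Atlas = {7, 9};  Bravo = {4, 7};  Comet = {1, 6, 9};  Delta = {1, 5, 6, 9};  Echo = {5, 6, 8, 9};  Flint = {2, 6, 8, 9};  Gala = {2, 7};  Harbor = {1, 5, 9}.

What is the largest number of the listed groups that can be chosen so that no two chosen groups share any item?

Bravo, Delta are pairwise disjoint (Bravo={4,7}; Delta={1,5,6,9}).
Every remaining group overlaps one of these, and no 3 of the listed groups are pairwise disjoint, so 2 is the maximum.

2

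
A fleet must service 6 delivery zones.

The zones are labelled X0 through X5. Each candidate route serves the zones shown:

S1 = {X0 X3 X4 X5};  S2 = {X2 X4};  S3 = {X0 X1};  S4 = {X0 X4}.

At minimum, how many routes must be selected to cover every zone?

3

Take {S1, S2, S3}. Their union is {X0, X1, X2, X3, X4, X5}, which is all 6 zones.
Only S3 contains X1, so S3 is forced; the remaining 4 zones need at least 2 more routes (each remaining route adds at most 3) — so at least 3 routes are needed, and 3 is optimal.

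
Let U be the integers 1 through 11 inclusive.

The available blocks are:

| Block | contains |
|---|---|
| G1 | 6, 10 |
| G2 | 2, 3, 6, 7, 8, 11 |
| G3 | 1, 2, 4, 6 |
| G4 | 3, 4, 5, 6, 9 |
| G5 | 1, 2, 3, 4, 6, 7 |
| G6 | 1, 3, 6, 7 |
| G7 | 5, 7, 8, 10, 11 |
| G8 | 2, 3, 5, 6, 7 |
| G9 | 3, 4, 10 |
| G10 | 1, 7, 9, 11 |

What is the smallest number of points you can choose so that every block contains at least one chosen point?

3

Take H = {4, 6, 7}. Each listed block contains at least one of these, so H is a hitting set of size 3.
No choice of 2 points meets every block, so 3 is the minimum.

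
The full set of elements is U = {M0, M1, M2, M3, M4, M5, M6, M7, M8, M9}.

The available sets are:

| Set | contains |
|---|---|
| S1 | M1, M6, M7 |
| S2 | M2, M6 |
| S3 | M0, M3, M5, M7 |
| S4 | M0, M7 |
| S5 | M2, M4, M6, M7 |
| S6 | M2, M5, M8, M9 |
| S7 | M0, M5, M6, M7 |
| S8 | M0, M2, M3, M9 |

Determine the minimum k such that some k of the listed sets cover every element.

Take {S1, S5, S6, S8}. Their union is {M0, M1, M2, M3, M4, M5, M6, M7, M8, M9}, which is all 10 elements.
No 3 of the 8 sets cover everything (all 56 combinations miss at least one element), so 4 is optimal.

4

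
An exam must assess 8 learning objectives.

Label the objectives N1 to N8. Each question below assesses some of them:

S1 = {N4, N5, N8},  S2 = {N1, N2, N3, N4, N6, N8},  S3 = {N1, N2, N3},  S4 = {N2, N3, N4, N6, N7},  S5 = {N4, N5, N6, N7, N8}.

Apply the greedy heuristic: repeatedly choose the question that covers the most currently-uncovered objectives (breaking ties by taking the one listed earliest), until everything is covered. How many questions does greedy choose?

Greedy: pick S2 (covers 6 new) → pick S5 (covers 2 new). Total picks: 2.

2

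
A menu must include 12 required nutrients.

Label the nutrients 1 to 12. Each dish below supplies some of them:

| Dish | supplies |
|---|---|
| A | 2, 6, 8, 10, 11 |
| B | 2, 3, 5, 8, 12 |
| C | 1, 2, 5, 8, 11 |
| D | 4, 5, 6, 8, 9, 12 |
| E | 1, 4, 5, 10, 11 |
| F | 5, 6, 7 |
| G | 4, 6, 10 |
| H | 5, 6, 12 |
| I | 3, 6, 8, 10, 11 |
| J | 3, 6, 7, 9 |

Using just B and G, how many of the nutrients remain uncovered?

Union of B, G = {2, 3, 4, 5, 6, 8, 10, 12}.
Not covered: 1, 7, 9, 11 — 4 nutrients.

4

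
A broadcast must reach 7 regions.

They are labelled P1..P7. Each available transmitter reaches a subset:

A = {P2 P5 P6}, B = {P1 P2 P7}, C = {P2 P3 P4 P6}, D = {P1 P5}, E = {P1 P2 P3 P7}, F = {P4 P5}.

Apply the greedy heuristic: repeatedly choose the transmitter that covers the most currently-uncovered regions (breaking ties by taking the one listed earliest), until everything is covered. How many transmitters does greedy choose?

3

Greedy: pick C (covers 4 new) → pick B (covers 2 new) → pick A (covers 1 new). Total picks: 3.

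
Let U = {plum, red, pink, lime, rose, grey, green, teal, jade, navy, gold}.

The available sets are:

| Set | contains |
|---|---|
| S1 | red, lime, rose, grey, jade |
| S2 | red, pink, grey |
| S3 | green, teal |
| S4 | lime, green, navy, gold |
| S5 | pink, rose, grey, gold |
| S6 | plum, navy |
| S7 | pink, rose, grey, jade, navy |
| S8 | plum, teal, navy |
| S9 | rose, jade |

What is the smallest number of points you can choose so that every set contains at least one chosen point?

4

H = {rose, grey, teal, navy} meets every set (each contains at least one member of H), and |H| = 4.
The sets S2, S3, S6, S9 are pairwise disjoint, so any hitting set needs a separate point for each — at least 4. Hence 4 is optimal.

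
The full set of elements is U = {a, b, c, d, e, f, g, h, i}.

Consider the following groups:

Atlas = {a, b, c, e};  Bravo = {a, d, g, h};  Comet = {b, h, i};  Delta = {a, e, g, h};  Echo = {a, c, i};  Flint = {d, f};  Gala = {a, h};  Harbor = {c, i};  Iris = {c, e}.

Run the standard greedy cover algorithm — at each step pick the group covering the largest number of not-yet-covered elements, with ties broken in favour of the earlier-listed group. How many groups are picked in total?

Greedy: pick Atlas (covers 4 new) → pick Bravo (covers 3 new) → pick Comet (covers 1 new) → pick Flint (covers 1 new). Total picks: 4.

4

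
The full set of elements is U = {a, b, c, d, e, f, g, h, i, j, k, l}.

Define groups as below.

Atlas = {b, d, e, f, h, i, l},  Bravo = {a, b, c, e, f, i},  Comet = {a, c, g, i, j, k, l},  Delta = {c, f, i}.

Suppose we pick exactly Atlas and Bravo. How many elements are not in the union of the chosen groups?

3

Union of Atlas, Bravo = {a, b, c, d, e, f, h, i, l}.
Not covered: g, j, k — 3 elements.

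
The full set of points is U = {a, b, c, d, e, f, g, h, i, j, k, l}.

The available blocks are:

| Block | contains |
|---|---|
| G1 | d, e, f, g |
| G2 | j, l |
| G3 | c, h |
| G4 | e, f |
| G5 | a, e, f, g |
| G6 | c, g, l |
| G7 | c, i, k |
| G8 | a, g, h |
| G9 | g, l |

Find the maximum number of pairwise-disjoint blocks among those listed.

4

G2, G4, G7, G8 are pairwise disjoint (G2={j,l}; G4={e,f}; G7={c,i,k}; G8={a,g,h}).
Every remaining block overlaps one of these, and no 5 of the listed blocks are pairwise disjoint, so 4 is the maximum.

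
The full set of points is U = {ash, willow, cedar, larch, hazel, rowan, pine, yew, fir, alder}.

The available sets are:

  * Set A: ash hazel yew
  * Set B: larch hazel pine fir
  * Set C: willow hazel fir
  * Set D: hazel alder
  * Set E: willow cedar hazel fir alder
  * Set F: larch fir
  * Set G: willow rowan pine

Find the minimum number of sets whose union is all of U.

4

A, B, E, and G cover everything between them: the union {ash, willow, cedar, larch, hazel, rowan, pine, yew, fir, alder} is all of U.
Only E contains cedar, so E is forced; the remaining 5 points need at least 3 more sets (each remaining set adds at most 2) — so at least 4 sets are needed, and 4 is optimal.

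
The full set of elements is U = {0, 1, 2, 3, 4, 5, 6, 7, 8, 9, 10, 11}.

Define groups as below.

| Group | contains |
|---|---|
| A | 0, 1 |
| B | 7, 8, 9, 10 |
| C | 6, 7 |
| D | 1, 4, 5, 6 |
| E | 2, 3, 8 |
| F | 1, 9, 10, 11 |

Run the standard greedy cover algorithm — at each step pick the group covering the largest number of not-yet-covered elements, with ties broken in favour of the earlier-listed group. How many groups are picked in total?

5

Greedy: pick B (covers 4 new) → pick D (covers 4 new) → pick E (covers 2 new) → pick A (covers 1 new) → pick F (covers 1 new). Total picks: 5.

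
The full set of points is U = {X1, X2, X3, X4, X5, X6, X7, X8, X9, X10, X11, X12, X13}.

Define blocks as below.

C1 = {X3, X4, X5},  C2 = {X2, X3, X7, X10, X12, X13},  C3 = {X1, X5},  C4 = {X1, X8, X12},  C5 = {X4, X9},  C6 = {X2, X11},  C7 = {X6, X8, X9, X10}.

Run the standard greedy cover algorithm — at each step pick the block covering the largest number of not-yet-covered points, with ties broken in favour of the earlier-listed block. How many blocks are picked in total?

5

Greedy: pick C2 (covers 6 new) → pick C7 (covers 3 new) → pick C1 (covers 2 new) → pick C3 (covers 1 new) → pick C6 (covers 1 new). Total picks: 5.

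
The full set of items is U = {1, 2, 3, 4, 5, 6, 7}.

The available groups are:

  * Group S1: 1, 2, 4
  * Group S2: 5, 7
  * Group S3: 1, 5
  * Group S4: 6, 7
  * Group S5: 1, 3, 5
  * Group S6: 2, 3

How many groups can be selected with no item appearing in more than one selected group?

S3, S4, S6 are pairwise disjoint (S3={1,5}; S4={6,7}; S6={2,3}).
Every remaining group overlaps one of these, and no 4 of the listed groups are pairwise disjoint, so 3 is the maximum.

3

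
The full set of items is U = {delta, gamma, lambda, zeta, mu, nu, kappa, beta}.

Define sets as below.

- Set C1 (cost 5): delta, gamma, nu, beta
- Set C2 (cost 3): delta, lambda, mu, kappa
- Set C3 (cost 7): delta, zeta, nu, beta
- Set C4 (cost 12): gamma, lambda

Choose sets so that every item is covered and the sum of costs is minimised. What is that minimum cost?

C1, C2, C3 together cover every item (C1 ∪ C2 ∪ C3 = {delta, gamma, lambda, zeta, mu, nu, kappa, beta}); total cost 5 + 3 + 7 = 15.
No covering selection has total cost below 15.

15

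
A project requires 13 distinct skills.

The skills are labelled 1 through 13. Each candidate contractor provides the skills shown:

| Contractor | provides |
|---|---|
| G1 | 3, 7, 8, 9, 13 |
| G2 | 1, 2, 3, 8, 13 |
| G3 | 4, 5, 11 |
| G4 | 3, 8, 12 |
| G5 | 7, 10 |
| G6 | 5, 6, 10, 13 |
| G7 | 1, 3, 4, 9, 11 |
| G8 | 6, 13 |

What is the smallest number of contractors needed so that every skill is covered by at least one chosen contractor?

5

G1 and G2 and G4 and G6 and G7 together: G1 ∪ G2 ∪ G4 ∪ G6 ∪ G7 = {1, 2, 3, 4, 5, 6, 7, 8, 9, 10, 11, 12, 13} — every skill is covered.
No 4 of the 8 contractors cover everything (all 70 combinations miss at least one skill), so 5 is optimal.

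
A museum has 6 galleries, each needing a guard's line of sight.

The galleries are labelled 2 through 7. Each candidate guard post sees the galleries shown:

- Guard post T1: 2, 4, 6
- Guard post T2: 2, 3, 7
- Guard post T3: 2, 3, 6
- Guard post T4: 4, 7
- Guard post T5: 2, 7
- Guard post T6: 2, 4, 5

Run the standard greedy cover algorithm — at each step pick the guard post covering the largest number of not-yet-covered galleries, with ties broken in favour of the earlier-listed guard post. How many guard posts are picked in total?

Greedy: pick T1 (covers 3 new) → pick T2 (covers 2 new) → pick T6 (covers 1 new). Total picks: 3.

3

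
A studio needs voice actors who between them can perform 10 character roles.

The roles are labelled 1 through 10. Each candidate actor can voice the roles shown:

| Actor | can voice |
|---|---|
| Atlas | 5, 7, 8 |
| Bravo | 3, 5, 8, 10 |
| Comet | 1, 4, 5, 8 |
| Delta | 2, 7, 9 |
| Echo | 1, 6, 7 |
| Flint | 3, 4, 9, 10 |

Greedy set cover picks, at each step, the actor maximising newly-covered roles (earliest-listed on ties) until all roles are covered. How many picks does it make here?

Greedy: pick Bravo (covers 4 new) → pick Delta (covers 3 new) → pick Comet (covers 2 new) → pick Echo (covers 1 new). Total picks: 4.

4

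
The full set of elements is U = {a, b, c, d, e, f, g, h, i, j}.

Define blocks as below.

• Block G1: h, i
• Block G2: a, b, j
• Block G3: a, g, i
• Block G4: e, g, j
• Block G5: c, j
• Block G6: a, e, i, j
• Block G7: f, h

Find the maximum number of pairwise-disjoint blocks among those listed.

3

G3, G5, G7 are pairwise disjoint (G3={a,g,i}; G5={c,j}; G7={f,h}).
Every remaining block overlaps one of these, and no 4 of the listed blocks are pairwise disjoint, so 3 is the maximum.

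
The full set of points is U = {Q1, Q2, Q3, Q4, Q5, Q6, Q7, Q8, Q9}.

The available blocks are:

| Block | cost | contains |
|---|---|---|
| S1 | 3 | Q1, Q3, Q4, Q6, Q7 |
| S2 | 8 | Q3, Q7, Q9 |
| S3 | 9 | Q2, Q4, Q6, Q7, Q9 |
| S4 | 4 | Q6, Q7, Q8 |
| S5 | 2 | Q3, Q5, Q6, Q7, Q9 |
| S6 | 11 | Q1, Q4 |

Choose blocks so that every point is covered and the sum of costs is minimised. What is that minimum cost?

S1, S3, S4, S5 together cover every point (S1 ∪ S3 ∪ S4 ∪ S5 = {Q1, Q2, Q3, Q4, Q5, Q6, Q7, Q8, Q9}); total cost 3 + 9 + 4 + 2 = 18.
No covering selection has total cost below 18.

18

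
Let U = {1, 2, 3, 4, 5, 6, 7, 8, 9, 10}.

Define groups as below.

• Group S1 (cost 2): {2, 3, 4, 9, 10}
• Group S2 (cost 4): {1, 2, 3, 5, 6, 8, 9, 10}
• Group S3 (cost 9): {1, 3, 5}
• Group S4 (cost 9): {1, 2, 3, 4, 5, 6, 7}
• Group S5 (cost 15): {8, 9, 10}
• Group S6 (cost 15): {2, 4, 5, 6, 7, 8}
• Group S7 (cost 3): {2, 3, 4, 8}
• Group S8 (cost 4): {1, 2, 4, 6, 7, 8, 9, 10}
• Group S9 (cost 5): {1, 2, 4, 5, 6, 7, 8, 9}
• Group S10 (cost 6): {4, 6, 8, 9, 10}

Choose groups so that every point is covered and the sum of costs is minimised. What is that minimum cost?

S1, S9 together cover every point (S1 ∪ S9 = {1, 2, 3, 4, 5, 6, 7, 8, 9, 10}); total cost 2 + 5 = 7.
The greedy pick S1, S2, S8 costs 10; no covering selection beats 7.

7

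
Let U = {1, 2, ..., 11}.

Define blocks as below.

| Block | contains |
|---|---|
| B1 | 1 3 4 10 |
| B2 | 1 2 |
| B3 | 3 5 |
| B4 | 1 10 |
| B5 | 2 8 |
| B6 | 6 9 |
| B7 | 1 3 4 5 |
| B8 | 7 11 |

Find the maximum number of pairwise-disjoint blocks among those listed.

5

B3, B4, B5, B6, B8 are pairwise disjoint (B3={3,5}; B4={1,10}; B5={2,8}; B6={6,9}; B8={7,11}).
Every remaining block overlaps one of these, and no 6 of the listed blocks are pairwise disjoint, so 5 is the maximum.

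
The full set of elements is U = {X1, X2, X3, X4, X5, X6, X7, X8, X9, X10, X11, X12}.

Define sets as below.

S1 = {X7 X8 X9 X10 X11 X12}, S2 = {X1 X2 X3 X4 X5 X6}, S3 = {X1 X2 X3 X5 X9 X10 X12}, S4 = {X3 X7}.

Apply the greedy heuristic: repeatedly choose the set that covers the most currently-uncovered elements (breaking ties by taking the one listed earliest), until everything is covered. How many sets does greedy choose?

3

Greedy: pick S3 (covers 7 new) → pick S1 (covers 3 new) → pick S2 (covers 2 new). Total picks: 3.
(The true minimum cover uses only 2 sets, so greedy is not optimal here.)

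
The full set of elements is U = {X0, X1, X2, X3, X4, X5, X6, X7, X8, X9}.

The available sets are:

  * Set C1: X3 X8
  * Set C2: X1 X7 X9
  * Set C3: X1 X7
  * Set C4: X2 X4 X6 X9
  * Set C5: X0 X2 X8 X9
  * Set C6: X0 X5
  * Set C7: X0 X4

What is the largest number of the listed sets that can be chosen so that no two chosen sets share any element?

C1, C3, C4, C6 are pairwise disjoint (C1={X3,X8}; C3={X1,X7}; C4={X2,X4,X6,X9}; C6={X0,X5}).
Every remaining set overlaps one of these, and no 5 of the listed sets are pairwise disjoint, so 4 is the maximum.

4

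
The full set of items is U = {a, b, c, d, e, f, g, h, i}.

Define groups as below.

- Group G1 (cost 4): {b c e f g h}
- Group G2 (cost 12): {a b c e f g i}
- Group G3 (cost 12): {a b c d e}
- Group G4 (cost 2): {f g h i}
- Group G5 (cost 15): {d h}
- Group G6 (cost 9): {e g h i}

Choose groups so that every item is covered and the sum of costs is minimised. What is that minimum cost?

G3, G4 together cover every item (G3 ∪ G4 = {a, b, c, d, e, f, g, h, i}); total cost 12 + 2 = 14.
The greedy pick G4, G1, G3 costs 18; no covering selection beats 14.

14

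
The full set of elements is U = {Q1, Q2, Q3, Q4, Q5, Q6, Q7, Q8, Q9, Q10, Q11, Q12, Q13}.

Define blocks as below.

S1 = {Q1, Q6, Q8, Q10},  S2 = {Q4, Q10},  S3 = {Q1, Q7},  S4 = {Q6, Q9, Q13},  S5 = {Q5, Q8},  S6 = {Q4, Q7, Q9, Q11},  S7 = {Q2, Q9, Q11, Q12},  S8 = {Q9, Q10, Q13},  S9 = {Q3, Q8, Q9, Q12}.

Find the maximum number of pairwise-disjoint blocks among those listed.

S2, S3, S4, S5 are pairwise disjoint (S2={Q4,Q10}; S3={Q1,Q7}; S4={Q6,Q9,Q13}; S5={Q5,Q8}).
Every remaining block overlaps one of these, and no 5 of the listed blocks are pairwise disjoint, so 4 is the maximum.

4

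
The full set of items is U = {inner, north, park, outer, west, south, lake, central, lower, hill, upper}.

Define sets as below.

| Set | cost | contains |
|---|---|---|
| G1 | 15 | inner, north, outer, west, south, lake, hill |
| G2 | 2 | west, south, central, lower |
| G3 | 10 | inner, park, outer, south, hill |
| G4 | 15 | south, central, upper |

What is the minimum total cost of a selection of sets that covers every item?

G1, G2, G3, G4 together cover every item (G1 ∪ G2 ∪ G3 ∪ G4 = {inner, north, park, outer, west, south, lake, central, lower, hill, upper}); total cost 15 + 2 + 10 + 15 = 42.
No covering selection has total cost below 42.

42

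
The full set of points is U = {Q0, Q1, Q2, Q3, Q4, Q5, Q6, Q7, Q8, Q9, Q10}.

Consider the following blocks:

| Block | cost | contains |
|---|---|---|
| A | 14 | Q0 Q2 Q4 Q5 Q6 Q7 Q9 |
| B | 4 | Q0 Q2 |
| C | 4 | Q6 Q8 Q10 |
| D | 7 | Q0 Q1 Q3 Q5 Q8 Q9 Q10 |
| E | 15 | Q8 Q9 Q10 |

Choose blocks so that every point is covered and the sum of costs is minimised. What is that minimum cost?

A, D together cover every point (A ∪ D = {Q0, Q1, Q2, Q3, Q4, Q5, Q6, Q7, Q8, Q9, Q10}); total cost 14 + 7 = 21.
No covering selection has total cost below 21.

21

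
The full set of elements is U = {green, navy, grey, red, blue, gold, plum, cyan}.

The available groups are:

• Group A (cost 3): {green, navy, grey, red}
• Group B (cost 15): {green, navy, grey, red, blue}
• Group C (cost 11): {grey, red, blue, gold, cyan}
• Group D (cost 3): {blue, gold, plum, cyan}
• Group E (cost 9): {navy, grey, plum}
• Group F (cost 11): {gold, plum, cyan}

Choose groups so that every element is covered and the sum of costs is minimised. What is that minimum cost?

6

A, D together cover every element (A ∪ D = {green, navy, grey, red, blue, gold, plum, cyan}); total cost 3 + 3 = 6.
No covering selection has total cost below 6.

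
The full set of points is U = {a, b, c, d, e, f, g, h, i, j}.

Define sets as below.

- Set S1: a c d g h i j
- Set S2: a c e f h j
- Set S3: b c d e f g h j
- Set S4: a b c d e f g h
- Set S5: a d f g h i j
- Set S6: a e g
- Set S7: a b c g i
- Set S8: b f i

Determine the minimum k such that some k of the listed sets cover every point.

2

S3 and S5 together: S3 ∪ S5 = {a, b, c, d, e, f, g, h, i, j} — every point is covered.
No single set has all 10 points (the largest, S3, has 8), so 2 is optimal.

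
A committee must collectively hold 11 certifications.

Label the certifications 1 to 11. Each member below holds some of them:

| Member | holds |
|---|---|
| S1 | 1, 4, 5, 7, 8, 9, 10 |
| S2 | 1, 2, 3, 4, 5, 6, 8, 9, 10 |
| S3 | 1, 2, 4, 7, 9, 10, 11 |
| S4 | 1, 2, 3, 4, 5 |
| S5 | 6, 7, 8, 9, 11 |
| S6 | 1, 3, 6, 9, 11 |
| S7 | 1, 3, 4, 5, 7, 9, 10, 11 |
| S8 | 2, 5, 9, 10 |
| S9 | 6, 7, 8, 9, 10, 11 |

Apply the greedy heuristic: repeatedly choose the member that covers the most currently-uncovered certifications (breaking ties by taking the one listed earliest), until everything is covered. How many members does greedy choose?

2

Greedy: pick S2 (covers 9 new) → pick S3 (covers 2 new). Total picks: 2.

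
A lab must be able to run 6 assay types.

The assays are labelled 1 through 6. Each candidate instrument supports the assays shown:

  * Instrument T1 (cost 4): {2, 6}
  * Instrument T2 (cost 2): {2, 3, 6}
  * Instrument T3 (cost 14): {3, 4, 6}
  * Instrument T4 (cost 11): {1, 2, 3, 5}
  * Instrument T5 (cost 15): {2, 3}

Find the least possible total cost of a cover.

25

T3, T4 together cover every assay (T3 ∪ T4 = {1, 2, 3, 4, 5, 6}); total cost 14 + 11 = 25.
The greedy pick T2, T4, T3 costs 27; no covering selection beats 25.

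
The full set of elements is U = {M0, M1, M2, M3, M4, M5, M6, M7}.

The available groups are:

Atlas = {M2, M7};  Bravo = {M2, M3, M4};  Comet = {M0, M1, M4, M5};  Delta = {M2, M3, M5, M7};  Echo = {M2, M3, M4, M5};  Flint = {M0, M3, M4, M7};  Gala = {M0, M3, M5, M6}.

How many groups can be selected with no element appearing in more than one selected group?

Atlas, Gala are pairwise disjoint (Atlas={M2,M7}; Gala={M0,M3,M5,M6}).
Every remaining group overlaps one of these, and no 3 of the listed groups are pairwise disjoint, so 2 is the maximum.

2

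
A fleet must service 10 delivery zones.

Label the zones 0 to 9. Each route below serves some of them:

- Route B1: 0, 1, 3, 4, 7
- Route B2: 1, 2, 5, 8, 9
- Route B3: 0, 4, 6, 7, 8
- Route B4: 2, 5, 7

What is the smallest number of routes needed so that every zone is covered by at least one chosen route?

3

Take {B1, B2, B3}. Their union is {0, 1, 2, 3, 4, 5, 6, 7, 8, 9}, which is all 10 zones.
Only B1 contains 3, so B1 is forced; the remaining 5 zones need at least 2 more routes (each remaining route adds at most 4) — so at least 3 routes are needed, and 3 is optimal.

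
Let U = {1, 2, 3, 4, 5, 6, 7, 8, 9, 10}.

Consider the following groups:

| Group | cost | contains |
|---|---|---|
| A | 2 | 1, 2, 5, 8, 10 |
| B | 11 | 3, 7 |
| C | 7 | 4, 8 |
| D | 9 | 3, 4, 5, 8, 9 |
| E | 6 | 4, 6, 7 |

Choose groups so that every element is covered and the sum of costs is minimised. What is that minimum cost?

17

A, D, E together cover every element (A ∪ D ∪ E = {1, 2, 3, 4, 5, 6, 7, 8, 9, 10}); total cost 2 + 9 + 6 = 17.
No covering selection has total cost below 17.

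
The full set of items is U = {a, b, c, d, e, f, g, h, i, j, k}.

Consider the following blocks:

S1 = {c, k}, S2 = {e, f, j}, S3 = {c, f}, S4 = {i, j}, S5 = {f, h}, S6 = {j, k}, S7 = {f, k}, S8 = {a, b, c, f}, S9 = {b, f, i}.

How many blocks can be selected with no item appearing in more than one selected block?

3

S1, S4, S5 are pairwise disjoint (S1={c,k}; S4={i,j}; S5={f,h}).
Every remaining block overlaps one of these, and no 4 of the listed blocks are pairwise disjoint, so 3 is the maximum.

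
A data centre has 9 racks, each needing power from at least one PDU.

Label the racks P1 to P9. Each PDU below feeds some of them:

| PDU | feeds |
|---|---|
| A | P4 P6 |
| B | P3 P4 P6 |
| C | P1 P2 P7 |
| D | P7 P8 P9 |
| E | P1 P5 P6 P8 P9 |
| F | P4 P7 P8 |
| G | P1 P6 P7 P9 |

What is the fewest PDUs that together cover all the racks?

Take {B, C, E}. Their union is {P1, P2, P3, P4, P5, P6, P7, P8, P9}, which is all 9 racks.
Only C contains P2, so C is forced; the remaining 6 racks need at least 2 more PDUs (each remaining PDU adds at most 4) — so at least 3 PDUs are needed, and 3 is optimal.

3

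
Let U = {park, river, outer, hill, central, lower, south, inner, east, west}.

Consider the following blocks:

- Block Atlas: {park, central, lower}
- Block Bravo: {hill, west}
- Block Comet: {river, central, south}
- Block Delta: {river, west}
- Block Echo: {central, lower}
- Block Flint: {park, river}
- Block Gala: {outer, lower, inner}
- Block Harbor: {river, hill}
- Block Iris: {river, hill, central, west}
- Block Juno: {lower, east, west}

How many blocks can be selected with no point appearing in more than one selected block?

Bravo, Echo, Flint are pairwise disjoint (Bravo={hill,west}; Echo={central,lower}; Flint={park,river}).
Every remaining block overlaps one of these, and no 4 of the listed blocks are pairwise disjoint, so 3 is the maximum.

3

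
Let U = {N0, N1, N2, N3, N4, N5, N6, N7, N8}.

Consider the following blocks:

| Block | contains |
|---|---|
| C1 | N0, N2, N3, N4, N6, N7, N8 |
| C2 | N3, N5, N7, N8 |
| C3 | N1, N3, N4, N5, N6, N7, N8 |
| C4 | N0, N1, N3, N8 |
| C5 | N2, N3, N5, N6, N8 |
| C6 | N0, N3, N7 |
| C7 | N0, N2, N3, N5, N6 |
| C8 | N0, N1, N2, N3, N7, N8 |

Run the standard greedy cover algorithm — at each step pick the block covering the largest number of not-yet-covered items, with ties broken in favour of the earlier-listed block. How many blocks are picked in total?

2

Greedy: pick C1 (covers 7 new) → pick C3 (covers 2 new). Total picks: 2.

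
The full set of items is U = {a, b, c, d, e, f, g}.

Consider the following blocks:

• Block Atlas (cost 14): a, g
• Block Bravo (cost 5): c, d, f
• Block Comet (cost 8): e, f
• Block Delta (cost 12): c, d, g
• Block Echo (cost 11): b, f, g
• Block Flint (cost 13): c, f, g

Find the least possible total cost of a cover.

Atlas, Bravo, Comet, Echo together cover every item (Atlas ∪ Bravo ∪ Comet ∪ Echo = {a, b, c, d, e, f, g}); total cost 14 + 5 + 8 + 11 = 38.
No covering selection has total cost below 38.

38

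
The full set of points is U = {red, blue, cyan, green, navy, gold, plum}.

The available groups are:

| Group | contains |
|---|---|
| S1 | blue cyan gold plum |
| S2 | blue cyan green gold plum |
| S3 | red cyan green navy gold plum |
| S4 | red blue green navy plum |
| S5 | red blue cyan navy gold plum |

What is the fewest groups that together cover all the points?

2

Take {S3, S5}. Their union is {red, blue, cyan, green, navy, gold, plum}, which is all 7 points.
No single group has all 7 points (the largest, S3, has 6), so 2 is optimal.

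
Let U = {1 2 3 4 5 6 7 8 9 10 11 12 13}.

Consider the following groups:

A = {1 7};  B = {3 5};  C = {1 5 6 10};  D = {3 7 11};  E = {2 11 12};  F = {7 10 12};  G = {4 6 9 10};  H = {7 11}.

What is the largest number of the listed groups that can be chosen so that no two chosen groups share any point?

A, B, E, G are pairwise disjoint (A={1,7}; B={3,5}; E={2,11,12}; G={4,6,9,10}).
Every remaining group overlaps one of these, and no 5 of the listed groups are pairwise disjoint, so 4 is the maximum.

4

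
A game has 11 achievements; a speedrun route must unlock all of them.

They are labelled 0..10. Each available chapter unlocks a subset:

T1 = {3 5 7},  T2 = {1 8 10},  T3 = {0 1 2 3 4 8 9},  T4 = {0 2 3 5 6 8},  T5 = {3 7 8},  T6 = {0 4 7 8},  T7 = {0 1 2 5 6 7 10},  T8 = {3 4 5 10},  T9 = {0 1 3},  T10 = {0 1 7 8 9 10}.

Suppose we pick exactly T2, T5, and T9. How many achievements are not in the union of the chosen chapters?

Union of T2, T5, T9 = {0, 1, 3, 7, 8, 10}.
Not covered: 2, 4, 5, 6, 9 — 5 achievements.

5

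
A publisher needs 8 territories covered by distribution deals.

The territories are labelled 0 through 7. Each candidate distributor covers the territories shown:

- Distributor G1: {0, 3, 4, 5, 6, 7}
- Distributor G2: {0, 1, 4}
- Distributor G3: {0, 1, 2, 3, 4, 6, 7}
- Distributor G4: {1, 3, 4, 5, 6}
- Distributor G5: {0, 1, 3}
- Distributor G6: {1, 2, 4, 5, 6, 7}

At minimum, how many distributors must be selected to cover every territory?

2

G5 and G6 together: G5 ∪ G6 = {0, 1, 2, 3, 4, 5, 6, 7} — every territory is covered.
No single distributor has all 8 territories (the largest, G3, has 7), so 2 is optimal.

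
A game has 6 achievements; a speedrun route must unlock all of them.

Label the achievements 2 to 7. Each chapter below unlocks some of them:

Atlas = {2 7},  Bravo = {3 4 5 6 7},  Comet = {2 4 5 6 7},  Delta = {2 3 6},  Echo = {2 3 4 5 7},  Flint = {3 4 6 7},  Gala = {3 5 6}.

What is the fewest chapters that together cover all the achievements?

Comet and Flint together: Comet ∪ Flint = {2, 3, 4, 5, 6, 7} — every achievement is covered.
No single chapter has all 6 achievements (the largest, Bravo, has 5), so 2 is optimal.

2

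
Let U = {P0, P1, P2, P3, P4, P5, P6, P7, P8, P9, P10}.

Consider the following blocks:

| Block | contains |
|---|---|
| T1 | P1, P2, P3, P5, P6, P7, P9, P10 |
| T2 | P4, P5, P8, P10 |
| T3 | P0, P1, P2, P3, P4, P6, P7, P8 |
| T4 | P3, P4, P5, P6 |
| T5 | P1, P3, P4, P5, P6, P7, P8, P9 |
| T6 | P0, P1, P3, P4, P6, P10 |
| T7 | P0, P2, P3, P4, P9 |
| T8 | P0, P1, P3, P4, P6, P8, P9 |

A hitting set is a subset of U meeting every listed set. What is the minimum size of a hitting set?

2

Take H = {P3, P4}. Each listed block contains at least one of these, so H is a hitting set of size 2.
No single point lies in every block, so at least 2 are needed and 2 is optimal.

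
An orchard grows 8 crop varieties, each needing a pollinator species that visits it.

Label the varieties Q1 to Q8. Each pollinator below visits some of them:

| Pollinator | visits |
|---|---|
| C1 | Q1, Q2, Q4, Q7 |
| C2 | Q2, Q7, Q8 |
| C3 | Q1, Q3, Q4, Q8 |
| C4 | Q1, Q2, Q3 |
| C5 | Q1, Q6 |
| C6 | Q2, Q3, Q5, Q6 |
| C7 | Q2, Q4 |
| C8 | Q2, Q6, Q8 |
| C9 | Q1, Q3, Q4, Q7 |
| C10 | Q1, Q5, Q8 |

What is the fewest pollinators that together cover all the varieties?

3

Take {C1, C6, C8}. Their union is {Q1, Q2, Q3, Q4, Q5, Q6, Q7, Q8}, which is all 8 varieties.
No 2 of the 10 pollinators cover everything (all 45 combinations miss at least one variety), so 3 is optimal.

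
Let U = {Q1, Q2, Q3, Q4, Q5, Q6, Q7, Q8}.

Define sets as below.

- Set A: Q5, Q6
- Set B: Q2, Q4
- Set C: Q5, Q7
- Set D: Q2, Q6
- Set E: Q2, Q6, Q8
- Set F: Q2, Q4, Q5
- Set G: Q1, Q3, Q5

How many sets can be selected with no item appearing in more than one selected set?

A, B are pairwise disjoint (A={Q5,Q6}; B={Q2,Q4}).
Every remaining set overlaps one of these, and no 3 of the listed sets are pairwise disjoint, so 2 is the maximum.

2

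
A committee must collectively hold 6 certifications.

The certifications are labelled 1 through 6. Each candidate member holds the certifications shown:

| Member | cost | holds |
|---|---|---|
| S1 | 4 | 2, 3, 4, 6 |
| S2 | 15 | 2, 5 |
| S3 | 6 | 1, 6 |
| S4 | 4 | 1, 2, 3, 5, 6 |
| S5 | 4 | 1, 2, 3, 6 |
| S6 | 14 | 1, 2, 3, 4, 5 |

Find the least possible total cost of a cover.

S1, S4 together cover every certification (S1 ∪ S4 = {1, 2, 3, 4, 5, 6}); total cost 4 + 4 = 8.
No covering selection has total cost below 8.

8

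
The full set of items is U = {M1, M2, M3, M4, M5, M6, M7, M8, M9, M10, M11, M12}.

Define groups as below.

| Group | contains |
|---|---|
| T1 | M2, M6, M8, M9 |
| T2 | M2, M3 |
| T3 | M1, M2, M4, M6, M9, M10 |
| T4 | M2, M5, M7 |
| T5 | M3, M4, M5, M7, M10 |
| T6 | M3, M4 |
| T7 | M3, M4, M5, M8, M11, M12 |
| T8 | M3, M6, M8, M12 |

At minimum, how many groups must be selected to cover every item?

Take {T3, T4, T7}. Their union is {M1, M2, M3, M4, M5, M6, M7, M8, M9, M10, M11, M12}, which is all 12 items.
Only T3 contains M1, so T3 is forced; the remaining 6 items need at least 2 more groups (each remaining group adds at most 5) — so at least 3 groups are needed, and 3 is optimal.

3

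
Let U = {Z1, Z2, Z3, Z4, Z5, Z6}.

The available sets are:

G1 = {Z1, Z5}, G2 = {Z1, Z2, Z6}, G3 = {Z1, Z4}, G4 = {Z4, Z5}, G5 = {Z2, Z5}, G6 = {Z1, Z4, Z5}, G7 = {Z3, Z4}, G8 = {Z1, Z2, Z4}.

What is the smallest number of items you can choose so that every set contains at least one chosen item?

3

H = {Z1, Z3, Z5} meets every set (each contains at least one member of H), and |H| = 3.
No choice of 2 items meets every set, so 3 is the minimum.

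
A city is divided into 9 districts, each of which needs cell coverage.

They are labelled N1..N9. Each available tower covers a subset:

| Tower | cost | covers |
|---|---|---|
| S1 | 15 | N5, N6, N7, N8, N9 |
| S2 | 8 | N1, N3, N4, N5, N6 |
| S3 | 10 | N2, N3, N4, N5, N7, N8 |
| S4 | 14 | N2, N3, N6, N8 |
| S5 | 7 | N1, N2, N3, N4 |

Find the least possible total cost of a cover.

22

S1, S5 together cover every district (S1 ∪ S5 = {N1, N2, N3, N4, N5, N6, N7, N8, N9}); total cost 15 + 7 = 22.
The greedy pick S2, S3, S1 costs 33; no covering selection beats 22.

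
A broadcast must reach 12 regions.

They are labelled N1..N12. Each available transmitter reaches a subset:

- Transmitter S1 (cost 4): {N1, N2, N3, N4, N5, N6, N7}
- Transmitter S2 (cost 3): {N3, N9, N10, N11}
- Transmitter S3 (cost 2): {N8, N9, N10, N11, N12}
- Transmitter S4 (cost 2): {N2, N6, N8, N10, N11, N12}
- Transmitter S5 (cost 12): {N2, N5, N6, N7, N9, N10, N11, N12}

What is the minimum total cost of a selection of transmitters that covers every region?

S1, S3 together cover every region (S1 ∪ S3 = {N1, N2, N3, N4, N5, N6, N7, N8, N9, N10, N11, N12}); total cost 4 + 2 = 6.
The greedy pick S4, S1, S3 costs 8; no covering selection beats 6.

6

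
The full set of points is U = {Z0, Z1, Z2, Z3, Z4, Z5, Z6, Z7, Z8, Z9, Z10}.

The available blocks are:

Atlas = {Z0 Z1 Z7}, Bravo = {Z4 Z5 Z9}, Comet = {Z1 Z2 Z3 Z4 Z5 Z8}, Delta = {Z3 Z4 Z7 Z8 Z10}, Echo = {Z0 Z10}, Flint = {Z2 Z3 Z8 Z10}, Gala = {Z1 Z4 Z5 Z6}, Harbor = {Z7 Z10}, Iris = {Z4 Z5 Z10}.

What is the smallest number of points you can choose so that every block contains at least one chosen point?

The 3 points {Z0, Z5, Z10} hit every block.
The blocks Atlas, Bravo, Flint are pairwise disjoint, so any hitting set needs a separate point for each — at least 3. Hence 3 is optimal.

3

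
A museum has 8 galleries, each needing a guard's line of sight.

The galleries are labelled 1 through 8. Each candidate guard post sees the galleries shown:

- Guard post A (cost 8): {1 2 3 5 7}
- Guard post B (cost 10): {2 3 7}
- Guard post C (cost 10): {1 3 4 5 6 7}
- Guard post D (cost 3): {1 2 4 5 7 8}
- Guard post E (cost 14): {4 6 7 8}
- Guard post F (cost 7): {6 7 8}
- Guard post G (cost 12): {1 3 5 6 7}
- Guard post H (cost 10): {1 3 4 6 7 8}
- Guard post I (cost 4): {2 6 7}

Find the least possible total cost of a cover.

C, D together cover every gallery (C ∪ D = {1, 2, 3, 4, 5, 6, 7, 8}); total cost 10 + 3 = 13.
The greedy pick D, I, A costs 15; no covering selection beats 13.

13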